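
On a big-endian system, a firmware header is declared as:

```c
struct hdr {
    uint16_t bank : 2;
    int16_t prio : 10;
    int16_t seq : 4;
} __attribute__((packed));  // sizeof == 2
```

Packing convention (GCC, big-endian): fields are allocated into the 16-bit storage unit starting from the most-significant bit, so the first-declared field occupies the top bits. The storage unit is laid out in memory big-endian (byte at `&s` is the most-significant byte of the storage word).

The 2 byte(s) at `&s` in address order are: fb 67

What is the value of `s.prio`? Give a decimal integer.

-74

[0]=0xfb [1]=0x67 (big-endian) → word 0xfb67
bank:2 @ bit 14 → (0xfb67>>14)&0x3 = 0x3
prio:10 @ bit 4 → (0xfb67>>4)&0x3ff = 0x3b6  ←
seq:4 @ bit 0 → (0xfb67>>0)&0xf = 0x7
prio signed 10b, MSB=1: 950 - 1024 = -74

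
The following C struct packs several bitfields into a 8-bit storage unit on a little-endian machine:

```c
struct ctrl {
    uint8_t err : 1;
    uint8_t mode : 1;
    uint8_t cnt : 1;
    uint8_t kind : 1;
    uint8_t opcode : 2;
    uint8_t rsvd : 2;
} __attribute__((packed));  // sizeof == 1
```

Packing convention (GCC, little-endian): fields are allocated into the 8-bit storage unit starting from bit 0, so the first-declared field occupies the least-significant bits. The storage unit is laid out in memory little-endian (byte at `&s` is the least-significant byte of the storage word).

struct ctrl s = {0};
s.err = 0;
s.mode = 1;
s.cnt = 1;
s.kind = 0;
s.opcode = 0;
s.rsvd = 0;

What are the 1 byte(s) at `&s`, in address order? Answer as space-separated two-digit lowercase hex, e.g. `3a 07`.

06

err (1b) val=0 bits=0x0 at bit 0: 0x00
mode (1b) val=1 bits=0x1 at bit 1: 0x02
cnt (1b) val=1 bits=0x1 at bit 2: 0x06
kind (1b) val=0 bits=0x0 at bit 3: 0x06
opcode (2b) val=0 bits=0x0 at bit 4: 0x06
rsvd (2b) val=0 bits=0x0 at bit 6: 0x06
word = 0x06 → little-endian bytes:
  [0]=0x06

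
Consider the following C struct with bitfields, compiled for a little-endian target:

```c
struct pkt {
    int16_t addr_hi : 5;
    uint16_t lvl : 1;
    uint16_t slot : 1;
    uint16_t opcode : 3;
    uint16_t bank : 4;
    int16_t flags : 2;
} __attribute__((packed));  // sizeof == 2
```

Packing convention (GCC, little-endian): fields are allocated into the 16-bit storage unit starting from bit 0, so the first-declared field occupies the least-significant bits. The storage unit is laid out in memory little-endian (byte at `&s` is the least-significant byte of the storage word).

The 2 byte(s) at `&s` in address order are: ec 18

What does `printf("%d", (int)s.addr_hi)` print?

12

[0]=0xec [1]=0x18 (little-endian) → word 0x18ec
addr_hi [0+:5] = (word>>0) & 0x1f = 12  ←
lvl [5+:1] = (word>>5) & 0x1 = 1
slot [6+:1] = (word>>6) & 0x1 = 1
opcode [7+:3] = (word>>7) & 0x7 = 1
bank [10+:4] = (word>>10) & 0xf = 6
flags [14+:2] = (word>>14) & 0x3 = 0
addr_hi signed 5b, MSB=0: value = 12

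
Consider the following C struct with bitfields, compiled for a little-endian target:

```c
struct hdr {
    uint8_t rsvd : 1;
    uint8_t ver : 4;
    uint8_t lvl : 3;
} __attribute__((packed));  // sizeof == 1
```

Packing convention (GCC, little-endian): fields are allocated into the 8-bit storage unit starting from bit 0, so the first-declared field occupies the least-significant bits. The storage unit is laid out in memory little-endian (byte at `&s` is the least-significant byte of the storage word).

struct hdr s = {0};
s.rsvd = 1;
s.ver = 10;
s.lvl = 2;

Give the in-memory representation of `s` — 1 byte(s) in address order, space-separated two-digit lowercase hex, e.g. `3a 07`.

55

[0+:1] rsvd=1 & 0x1 = 0x1; word=0x01
[1+:4] ver=10 & 0xf = 0xa; word=0x15
[5+:3] lvl=2 & 0x7 = 0x2; word=0x55
word = 0x55 → little-endian bytes:
  [0]=0x55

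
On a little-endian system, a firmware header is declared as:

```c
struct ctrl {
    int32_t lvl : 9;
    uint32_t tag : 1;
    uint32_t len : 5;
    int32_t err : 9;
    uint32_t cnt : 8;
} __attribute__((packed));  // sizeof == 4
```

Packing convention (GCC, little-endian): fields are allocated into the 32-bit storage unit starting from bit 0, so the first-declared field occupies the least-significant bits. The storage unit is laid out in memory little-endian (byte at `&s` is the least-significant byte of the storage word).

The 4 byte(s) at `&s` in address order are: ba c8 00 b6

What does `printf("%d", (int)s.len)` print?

[0]=0xba [1]=0xc8 [2]=0x00 [3]=0xb6 (little-endian) → word 0xb600c8ba
lvl:9 @ bit 0 → (0xb600c8ba>>0)&0x1ff = 0xba
tag:1 @ bit 9 → (0xb600c8ba>>9)&0x1 = 0x0
len:5 @ bit 10 → (0xb600c8ba>>10)&0x1f = 0x12  ←
err:9 @ bit 15 → (0xb600c8ba>>15)&0x1ff = 0x1
cnt:8 @ bit 24 → (0xb600c8ba>>24)&0xff = 0xb6

18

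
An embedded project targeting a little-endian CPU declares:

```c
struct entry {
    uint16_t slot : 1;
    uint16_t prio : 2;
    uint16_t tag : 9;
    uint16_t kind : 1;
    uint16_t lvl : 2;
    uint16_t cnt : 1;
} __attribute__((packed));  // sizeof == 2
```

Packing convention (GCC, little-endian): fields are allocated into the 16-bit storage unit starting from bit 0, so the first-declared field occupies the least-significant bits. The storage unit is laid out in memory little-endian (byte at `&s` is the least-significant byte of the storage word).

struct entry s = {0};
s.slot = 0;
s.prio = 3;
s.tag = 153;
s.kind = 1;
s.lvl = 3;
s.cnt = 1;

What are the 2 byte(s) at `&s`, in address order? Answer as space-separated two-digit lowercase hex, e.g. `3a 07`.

slot (1b) val=0 bits=0x0 at bit 0: 0x0000
prio (2b) val=3 bits=0x3 at bit 1: 0x0006
tag (9b) val=153 bits=0x99 at bit 3: 0x04ce
kind (1b) val=1 bits=0x1 at bit 12: 0x14ce
lvl (2b) val=3 bits=0x3 at bit 13: 0x74ce
cnt (1b) val=1 bits=0x1 at bit 15: 0xf4ce
word = 0xf4ce → little-endian bytes:
  [0]=0xce  [1]=0xf4

ce f4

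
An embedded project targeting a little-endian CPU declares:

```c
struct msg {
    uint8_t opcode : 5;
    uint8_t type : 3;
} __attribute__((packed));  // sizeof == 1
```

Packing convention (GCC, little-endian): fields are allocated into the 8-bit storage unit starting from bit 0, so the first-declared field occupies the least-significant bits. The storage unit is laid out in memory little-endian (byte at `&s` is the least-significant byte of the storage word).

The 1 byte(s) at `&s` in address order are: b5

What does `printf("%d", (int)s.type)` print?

[0]=0xb5 (little-endian) → word 0xb5
opcode:5 @ bit 0 → (0xb5>>0)&0x1f = 0x15
type:3 @ bit 5 → (0xb5>>5)&0x7 = 0x5  ←

5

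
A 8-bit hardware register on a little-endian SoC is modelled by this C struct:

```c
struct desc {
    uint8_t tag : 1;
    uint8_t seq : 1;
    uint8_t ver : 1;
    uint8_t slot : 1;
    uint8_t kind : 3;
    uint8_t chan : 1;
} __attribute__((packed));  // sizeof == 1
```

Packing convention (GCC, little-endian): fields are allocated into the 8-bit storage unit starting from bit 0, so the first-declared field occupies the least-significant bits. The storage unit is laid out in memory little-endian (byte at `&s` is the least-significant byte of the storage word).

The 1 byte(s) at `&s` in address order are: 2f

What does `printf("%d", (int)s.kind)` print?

[0]=0x2f (little-endian) → word 0x2f
tag:1 @ bit 0 → (0x2f>>0)&0x1 = 0x1
seq:1 @ bit 1 → (0x2f>>1)&0x1 = 0x1
ver:1 @ bit 2 → (0x2f>>2)&0x1 = 0x1
slot:1 @ bit 3 → (0x2f>>3)&0x1 = 0x1
kind:3 @ bit 4 → (0x2f>>4)&0x7 = 0x2  ←
chan:1 @ bit 7 → (0x2f>>7)&0x1 = 0x0

2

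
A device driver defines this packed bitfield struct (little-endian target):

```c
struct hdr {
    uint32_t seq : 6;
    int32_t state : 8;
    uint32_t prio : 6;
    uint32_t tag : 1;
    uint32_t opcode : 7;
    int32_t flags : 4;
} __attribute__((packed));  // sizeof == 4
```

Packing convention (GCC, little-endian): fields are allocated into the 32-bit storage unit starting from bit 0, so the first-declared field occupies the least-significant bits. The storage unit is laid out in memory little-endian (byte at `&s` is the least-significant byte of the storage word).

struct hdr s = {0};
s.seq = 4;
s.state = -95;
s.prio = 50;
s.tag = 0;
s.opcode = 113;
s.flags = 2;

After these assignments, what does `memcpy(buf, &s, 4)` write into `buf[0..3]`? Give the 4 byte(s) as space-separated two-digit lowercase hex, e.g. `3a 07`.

44 a8 2c 2e

seq:6 = 4 → 0x4 << 0 → word 0x00000004
state:8 = -95 → 0xa1 << 6 → word 0x00002844
prio:6 = 50 → 0x32 << 14 → word 0x000ca844
tag:1 = 0 → 0x0 << 20 → word 0x000ca844
opcode:7 = 113 → 0x71 << 21 → word 0x0e2ca844
flags:4 = 2 → 0x2 << 28 → word 0x2e2ca844
word = 0x2e2ca844 → little-endian bytes:
  [0]=0x44  [1]=0xa8  [2]=0x2c  [3]=0x2e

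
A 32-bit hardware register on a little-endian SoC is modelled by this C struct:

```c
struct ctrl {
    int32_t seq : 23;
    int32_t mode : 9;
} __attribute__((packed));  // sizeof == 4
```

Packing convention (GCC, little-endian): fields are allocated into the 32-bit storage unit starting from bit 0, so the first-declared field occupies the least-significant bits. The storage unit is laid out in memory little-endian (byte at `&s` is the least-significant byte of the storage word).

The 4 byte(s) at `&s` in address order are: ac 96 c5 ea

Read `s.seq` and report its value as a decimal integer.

[0]=0xac [1]=0x96 [2]=0xc5 [3]=0xea (little-endian) → word 0xeac596ac
seq [0+:23] = (word>>0) & 0x7fffff = 4560556  ←
mode [23+:9] = (word>>23) & 0x1ff = 469
seq signed 23b, MSB=1: 4560556 - 8388608 = -3828052

-3828052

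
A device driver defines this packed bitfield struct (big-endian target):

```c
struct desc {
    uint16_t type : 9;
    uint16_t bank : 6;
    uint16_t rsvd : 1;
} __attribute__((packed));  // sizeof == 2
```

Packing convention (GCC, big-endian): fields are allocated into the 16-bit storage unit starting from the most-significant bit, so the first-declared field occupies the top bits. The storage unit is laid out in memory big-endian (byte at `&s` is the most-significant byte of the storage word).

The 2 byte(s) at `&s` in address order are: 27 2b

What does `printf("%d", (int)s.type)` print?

78

[0]=0x27 [1]=0x2b (big-endian) → word 0x272b
type [7+:9] = (word>>7) & 0x1ff = 78  ←
bank [1+:6] = (word>>1) & 0x3f = 21
rsvd [0+:1] = (word>>0) & 0x1 = 1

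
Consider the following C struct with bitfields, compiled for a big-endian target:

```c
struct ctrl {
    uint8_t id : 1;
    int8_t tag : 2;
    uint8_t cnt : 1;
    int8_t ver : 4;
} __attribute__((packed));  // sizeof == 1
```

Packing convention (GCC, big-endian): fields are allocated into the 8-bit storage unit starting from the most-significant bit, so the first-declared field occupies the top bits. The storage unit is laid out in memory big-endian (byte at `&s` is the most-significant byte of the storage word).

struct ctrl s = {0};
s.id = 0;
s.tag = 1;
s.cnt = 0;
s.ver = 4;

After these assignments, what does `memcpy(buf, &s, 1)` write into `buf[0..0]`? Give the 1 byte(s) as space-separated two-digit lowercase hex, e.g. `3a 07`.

24

id (1b) val=0 bits=0x0 at bit 7: 0x00
tag (2b) val=1 bits=0x1 at bit 5: 0x20
cnt (1b) val=0 bits=0x0 at bit 4: 0x20
ver (4b) val=4 bits=0x4 at bit 0: 0x24
word = 0x24 → big-endian bytes:
  [0]=0x24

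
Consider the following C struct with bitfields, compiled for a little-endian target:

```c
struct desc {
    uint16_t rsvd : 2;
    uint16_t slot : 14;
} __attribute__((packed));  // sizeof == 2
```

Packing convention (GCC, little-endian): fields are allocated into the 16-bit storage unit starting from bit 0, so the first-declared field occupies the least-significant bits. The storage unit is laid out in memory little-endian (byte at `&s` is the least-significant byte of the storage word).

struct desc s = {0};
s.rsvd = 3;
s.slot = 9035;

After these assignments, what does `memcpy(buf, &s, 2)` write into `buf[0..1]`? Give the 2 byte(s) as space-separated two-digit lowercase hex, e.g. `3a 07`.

[0+:2] rsvd=3 & 0x3 = 0x3; word=0x0003
[2+:14] slot=9035 & 0x3fff = 0x234b; word=0x8d2f
word = 0x8d2f → little-endian bytes:
  [0]=0x2f  [1]=0x8d

2f 8d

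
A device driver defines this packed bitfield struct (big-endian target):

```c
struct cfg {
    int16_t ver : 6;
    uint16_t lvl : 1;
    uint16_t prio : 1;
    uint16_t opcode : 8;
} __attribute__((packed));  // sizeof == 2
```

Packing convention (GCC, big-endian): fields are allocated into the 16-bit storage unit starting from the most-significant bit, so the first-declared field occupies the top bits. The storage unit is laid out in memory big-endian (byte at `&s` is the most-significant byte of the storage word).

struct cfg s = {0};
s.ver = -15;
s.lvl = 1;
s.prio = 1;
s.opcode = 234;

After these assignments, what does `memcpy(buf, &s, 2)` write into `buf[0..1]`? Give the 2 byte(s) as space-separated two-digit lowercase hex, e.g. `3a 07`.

[10+:6] ver=-15 & 0x3f = 0x31; word=0xc400
[9+:1] lvl=1 & 0x1 = 0x1; word=0xc600
[8+:1] prio=1 & 0x1 = 0x1; word=0xc700
[0+:8] opcode=234 & 0xff = 0xea; word=0xc7ea
word = 0xc7ea → big-endian bytes:
  [0]=0xc7  [1]=0xea

c7 ea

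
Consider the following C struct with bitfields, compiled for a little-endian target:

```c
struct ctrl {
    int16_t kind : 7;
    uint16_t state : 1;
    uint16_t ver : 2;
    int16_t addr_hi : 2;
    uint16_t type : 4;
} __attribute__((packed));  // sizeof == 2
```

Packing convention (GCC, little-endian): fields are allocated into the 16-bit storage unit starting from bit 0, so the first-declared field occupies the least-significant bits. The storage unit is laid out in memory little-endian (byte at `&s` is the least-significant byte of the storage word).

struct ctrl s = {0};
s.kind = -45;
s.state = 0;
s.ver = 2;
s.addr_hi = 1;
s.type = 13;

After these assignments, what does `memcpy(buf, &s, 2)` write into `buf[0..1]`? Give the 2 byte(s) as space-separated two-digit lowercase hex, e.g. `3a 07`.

53 d6

[0+:7] kind=-45 & 0x7f = 0x53; word=0x0053
[7+:1] state=0 & 0x1 = 0x0; word=0x0053
[8+:2] ver=2 & 0x3 = 0x2; word=0x0253
[10+:2] addr_hi=1 & 0x3 = 0x1; word=0x0653
[12+:4] type=13 & 0xf = 0xd; word=0xd653
word = 0xd653 → little-endian bytes:
  [0]=0x53  [1]=0xd6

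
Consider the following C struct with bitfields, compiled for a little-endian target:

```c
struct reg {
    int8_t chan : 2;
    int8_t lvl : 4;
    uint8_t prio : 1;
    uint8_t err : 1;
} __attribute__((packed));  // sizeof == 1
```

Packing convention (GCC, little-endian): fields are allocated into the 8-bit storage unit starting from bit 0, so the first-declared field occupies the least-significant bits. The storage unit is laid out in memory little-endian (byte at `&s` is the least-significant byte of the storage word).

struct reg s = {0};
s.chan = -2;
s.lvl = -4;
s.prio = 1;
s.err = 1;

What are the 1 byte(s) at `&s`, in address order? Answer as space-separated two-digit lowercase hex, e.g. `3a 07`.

f2

[0+:2] chan=-2 & 0x3 = 0x2; word=0x02
[2+:4] lvl=-4 & 0xf = 0xc; word=0x32
[6+:1] prio=1 & 0x1 = 0x1; word=0x72
[7+:1] err=1 & 0x1 = 0x1; word=0xf2
word = 0xf2 → little-endian bytes:
  [0]=0xf2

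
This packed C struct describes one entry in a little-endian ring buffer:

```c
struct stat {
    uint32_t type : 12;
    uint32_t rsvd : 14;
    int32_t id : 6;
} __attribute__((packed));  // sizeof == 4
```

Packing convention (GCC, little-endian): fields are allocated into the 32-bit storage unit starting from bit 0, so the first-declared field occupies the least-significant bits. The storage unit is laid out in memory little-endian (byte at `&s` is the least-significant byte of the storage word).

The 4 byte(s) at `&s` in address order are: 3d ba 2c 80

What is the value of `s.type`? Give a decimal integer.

2621

[0]=0x3d [1]=0xba [2]=0x2c [3]=0x80 (little-endian) → word 0x802cba3d
type:12 @ bit 0 → (0x802cba3d>>0)&0xfff = 0xa3d  ←
rsvd:14 @ bit 12 → (0x802cba3d>>12)&0x3fff = 0x2cb
id:6 @ bit 26 → (0x802cba3d>>26)&0x3f = 0x20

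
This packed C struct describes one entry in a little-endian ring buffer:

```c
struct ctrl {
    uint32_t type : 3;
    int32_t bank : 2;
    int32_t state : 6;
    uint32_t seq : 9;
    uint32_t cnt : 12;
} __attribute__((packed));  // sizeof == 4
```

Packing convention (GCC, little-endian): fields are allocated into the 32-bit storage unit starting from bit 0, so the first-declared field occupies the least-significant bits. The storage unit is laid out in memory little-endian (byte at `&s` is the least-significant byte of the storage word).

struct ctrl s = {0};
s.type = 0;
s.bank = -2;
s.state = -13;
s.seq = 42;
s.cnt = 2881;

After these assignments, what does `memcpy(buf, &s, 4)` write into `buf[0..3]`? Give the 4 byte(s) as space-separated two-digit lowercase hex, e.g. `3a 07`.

type:3 = 0 → 0x0 << 0 → word 0x00000000
bank:2 = -2 → 0x2 << 3 → word 0x00000010
state:6 = -13 → 0x33 << 5 → word 0x00000670
seq:9 = 42 → 0x2a << 11 → word 0x00015670
cnt:12 = 2881 → 0xb41 << 20 → word 0xb4115670
word = 0xb4115670 → little-endian bytes:
  [0]=0x70  [1]=0x56  [2]=0x11  [3]=0xb4

70 56 11 b4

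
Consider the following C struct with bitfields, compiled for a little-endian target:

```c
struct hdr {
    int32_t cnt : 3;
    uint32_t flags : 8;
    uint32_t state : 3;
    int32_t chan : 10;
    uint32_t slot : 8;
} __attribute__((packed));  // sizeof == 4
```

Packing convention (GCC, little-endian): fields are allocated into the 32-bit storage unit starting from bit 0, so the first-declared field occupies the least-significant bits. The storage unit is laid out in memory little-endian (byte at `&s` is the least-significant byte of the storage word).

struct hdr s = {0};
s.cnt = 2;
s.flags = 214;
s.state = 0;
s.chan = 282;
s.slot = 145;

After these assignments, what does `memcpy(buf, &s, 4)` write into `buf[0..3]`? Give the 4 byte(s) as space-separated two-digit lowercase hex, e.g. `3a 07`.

b2 86 46 91

cnt:3 = 2 → 0x2 << 0 → word 0x00000002
flags:8 = 214 → 0xd6 << 3 → word 0x000006b2
state:3 = 0 → 0x0 << 11 → word 0x000006b2
chan:10 = 282 → 0x11a << 14 → word 0x004686b2
slot:8 = 145 → 0x91 << 24 → word 0x914686b2
word = 0x914686b2 → little-endian bytes:
  [0]=0xb2  [1]=0x86  [2]=0x46  [3]=0x91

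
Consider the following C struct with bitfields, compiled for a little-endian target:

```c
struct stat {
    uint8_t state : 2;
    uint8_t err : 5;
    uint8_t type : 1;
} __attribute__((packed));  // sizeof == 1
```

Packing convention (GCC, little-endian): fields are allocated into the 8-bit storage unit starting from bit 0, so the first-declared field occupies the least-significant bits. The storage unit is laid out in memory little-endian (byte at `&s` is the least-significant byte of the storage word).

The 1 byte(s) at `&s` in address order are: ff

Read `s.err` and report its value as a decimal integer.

[0]=0xff (little-endian) → word 0xff
state:2 @ bit 0 → (0xff>>0)&0x3 = 0x3
err:5 @ bit 2 → (0xff>>2)&0x1f = 0x1f  ←
type:1 @ bit 7 → (0xff>>7)&0x1 = 0x1

31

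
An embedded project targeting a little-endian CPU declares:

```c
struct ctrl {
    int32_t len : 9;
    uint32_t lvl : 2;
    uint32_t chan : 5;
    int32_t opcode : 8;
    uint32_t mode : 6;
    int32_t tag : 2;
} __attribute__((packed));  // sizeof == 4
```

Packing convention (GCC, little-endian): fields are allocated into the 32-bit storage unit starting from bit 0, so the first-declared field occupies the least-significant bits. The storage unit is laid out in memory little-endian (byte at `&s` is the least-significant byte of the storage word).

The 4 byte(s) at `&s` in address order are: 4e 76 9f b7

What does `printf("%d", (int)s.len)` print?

78

[0]=0x4e [1]=0x76 [2]=0x9f [3]=0xb7 (little-endian) → word 0xb79f764e
len:9 @ bit 0 → (0xb79f764e>>0)&0x1ff = 0x4e  ←
lvl:2 @ bit 9 → (0xb79f764e>>9)&0x3 = 0x3
chan:5 @ bit 11 → (0xb79f764e>>11)&0x1f = 0xe
opcode:8 @ bit 16 → (0xb79f764e>>16)&0xff = 0x9f
mode:6 @ bit 24 → (0xb79f764e>>24)&0x3f = 0x37
tag:2 @ bit 30 → (0xb79f764e>>30)&0x3 = 0x2
len signed 9b, MSB=0: value = 78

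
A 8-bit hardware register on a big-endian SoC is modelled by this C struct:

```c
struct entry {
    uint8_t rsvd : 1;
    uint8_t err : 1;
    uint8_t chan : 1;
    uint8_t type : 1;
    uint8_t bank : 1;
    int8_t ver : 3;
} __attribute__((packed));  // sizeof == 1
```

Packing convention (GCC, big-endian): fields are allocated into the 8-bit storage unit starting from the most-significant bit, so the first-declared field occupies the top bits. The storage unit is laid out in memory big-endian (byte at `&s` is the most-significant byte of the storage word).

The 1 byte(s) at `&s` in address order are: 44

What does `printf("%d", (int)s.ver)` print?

-4

[0]=0x44 (big-endian) → word 0x44
rsvd [7+:1] = (word>>7) & 0x1 = 0
err [6+:1] = (word>>6) & 0x1 = 1
chan [5+:1] = (word>>5) & 0x1 = 0
type [4+:1] = (word>>4) & 0x1 = 0
bank [3+:1] = (word>>3) & 0x1 = 0
ver [0+:3] = (word>>0) & 0x7 = 4  ←
ver signed 3b, MSB=1: 4 - 8 = -4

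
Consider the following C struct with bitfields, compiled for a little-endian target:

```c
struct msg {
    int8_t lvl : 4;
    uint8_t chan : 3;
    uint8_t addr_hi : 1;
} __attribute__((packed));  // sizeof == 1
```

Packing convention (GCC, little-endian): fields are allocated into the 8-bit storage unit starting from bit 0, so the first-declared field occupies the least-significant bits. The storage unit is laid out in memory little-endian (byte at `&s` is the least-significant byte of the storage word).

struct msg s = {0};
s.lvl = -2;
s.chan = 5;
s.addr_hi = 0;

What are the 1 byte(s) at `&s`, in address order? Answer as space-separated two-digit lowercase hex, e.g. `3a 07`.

5e

lvl:4 = -2 → 0xe << 0 → word 0x0e
chan:3 = 5 → 0x5 << 4 → word 0x5e
addr_hi:1 = 0 → 0x0 << 7 → word 0x5e
word = 0x5e → little-endian bytes:
  [0]=0x5e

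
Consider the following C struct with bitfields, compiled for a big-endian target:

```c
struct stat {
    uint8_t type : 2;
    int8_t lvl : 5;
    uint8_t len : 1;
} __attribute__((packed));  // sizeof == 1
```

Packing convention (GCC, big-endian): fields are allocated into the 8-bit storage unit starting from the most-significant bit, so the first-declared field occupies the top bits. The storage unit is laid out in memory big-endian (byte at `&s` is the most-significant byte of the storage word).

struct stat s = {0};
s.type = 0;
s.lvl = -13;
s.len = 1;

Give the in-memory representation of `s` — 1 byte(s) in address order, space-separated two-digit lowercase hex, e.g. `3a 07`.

type (2b) val=0 bits=0x0 at bit 6: 0x00
lvl (5b) val=-13 bits=0x13 at bit 1: 0x26
len (1b) val=1 bits=0x1 at bit 0: 0x27
word = 0x27 → big-endian bytes:
  [0]=0x27

27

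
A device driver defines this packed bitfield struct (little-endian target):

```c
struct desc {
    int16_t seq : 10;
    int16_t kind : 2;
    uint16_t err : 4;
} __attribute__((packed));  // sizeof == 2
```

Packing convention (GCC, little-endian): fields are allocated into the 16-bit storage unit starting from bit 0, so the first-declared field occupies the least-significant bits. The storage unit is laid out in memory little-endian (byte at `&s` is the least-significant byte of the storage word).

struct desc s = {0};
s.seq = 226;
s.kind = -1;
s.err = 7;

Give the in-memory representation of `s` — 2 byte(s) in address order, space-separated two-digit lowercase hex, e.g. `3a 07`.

[0+:10] seq=226 & 0x3ff = 0xe2; word=0x00e2
[10+:2] kind=-1 & 0x3 = 0x3; word=0x0ce2
[12+:4] err=7 & 0xf = 0x7; word=0x7ce2
word = 0x7ce2 → little-endian bytes:
  [0]=0xe2  [1]=0x7c

e2 7c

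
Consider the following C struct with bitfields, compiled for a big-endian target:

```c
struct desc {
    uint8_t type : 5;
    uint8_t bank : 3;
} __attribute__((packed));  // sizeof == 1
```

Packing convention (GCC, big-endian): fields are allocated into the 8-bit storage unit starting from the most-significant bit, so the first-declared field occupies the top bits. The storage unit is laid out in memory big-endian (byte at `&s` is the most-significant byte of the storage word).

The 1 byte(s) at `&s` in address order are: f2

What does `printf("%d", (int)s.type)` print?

30

[0]=0xf2 (big-endian) → word 0xf2
type [3+:5] = (word>>3) & 0x1f = 30  ←
bank [0+:3] = (word>>0) & 0x7 = 2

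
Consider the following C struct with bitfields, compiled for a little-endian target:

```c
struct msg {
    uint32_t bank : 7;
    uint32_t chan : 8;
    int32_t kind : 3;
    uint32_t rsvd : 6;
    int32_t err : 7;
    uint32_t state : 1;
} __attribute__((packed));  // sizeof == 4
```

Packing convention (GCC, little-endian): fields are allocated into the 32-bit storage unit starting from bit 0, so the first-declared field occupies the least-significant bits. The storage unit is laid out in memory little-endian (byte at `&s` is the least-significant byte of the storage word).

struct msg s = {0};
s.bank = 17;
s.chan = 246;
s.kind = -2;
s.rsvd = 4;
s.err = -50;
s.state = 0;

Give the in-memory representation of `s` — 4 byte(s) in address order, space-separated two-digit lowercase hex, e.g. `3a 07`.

bank (7b) val=17 bits=0x11 at bit 0: 0x00000011
chan (8b) val=246 bits=0xf6 at bit 7: 0x00007b11
kind (3b) val=-2 bits=0x6 at bit 15: 0x00037b11
rsvd (6b) val=4 bits=0x4 at bit 18: 0x00137b11
err (7b) val=-50 bits=0x4e at bit 24: 0x4e137b11
state (1b) val=0 bits=0x0 at bit 31: 0x4e137b11
word = 0x4e137b11 → little-endian bytes:
  [0]=0x11  [1]=0x7b  [2]=0x13  [3]=0x4e

11 7b 13 4e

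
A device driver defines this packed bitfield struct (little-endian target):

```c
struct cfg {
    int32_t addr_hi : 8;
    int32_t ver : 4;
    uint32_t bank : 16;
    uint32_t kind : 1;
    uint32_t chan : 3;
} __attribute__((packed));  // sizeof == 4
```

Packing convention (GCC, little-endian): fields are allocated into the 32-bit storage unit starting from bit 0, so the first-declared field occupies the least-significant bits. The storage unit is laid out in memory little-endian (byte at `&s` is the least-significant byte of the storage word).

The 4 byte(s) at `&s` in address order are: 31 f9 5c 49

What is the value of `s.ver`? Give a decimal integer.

[0]=0x31 [1]=0xf9 [2]=0x5c [3]=0x49 (little-endian) → word 0x495cf931
addr_hi [0+:8] = (word>>0) & 0xff = 49
ver [8+:4] = (word>>8) & 0xf = 9  ←
bank [12+:16] = (word>>12) & 0xffff = 38351
kind [28+:1] = (word>>28) & 0x1 = 0
chan [29+:3] = (word>>29) & 0x7 = 2
ver signed 4b, MSB=1: 9 - 16 = -7

-7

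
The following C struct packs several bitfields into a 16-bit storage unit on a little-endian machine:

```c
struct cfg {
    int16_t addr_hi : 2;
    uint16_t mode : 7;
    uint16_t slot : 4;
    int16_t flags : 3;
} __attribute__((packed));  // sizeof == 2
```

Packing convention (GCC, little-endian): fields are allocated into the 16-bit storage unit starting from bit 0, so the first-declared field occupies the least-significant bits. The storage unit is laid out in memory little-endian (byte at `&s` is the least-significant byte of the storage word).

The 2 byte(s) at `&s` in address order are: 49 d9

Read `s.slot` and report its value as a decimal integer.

12

[0]=0x49 [1]=0xd9 (little-endian) → word 0xd949
addr_hi:2 @ bit 0 → (0xd949>>0)&0x3 = 0x1
mode:7 @ bit 2 → (0xd949>>2)&0x7f = 0x52
slot:4 @ bit 9 → (0xd949>>9)&0xf = 0xc  ←
flags:3 @ bit 13 → (0xd949>>13)&0x7 = 0x6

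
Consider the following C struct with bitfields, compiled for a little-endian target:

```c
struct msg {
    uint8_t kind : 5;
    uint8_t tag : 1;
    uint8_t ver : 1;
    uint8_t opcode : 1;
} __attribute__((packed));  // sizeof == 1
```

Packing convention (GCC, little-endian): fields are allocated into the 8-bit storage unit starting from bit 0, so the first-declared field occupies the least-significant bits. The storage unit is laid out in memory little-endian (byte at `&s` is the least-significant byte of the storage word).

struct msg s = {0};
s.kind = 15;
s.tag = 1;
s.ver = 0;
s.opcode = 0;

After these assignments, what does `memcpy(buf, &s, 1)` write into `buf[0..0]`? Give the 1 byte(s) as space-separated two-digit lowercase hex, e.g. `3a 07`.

2f

kind:5 = 15 → 0xf << 0 → word 0x0f
tag:1 = 1 → 0x1 << 5 → word 0x2f
ver:1 = 0 → 0x0 << 6 → word 0x2f
opcode:1 = 0 → 0x0 << 7 → word 0x2f
word = 0x2f → little-endian bytes:
  [0]=0x2f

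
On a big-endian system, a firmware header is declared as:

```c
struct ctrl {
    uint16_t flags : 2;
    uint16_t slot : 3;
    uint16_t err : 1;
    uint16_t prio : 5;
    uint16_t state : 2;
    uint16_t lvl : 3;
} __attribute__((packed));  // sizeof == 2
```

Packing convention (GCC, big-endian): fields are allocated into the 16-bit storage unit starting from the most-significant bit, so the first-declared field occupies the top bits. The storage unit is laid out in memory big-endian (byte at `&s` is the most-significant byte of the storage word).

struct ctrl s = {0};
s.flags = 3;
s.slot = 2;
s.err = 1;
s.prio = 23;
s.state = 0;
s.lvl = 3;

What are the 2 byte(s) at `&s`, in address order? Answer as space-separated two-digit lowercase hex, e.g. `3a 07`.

flags:2 = 3 → 0x3 << 14 → word 0xc000
slot:3 = 2 → 0x2 << 11 → word 0xd000
err:1 = 1 → 0x1 << 10 → word 0xd400
prio:5 = 23 → 0x17 << 5 → word 0xd6e0
state:2 = 0 → 0x0 << 3 → word 0xd6e0
lvl:3 = 3 → 0x3 << 0 → word 0xd6e3
word = 0xd6e3 → big-endian bytes:
  [0]=0xd6  [1]=0xe3

d6 e3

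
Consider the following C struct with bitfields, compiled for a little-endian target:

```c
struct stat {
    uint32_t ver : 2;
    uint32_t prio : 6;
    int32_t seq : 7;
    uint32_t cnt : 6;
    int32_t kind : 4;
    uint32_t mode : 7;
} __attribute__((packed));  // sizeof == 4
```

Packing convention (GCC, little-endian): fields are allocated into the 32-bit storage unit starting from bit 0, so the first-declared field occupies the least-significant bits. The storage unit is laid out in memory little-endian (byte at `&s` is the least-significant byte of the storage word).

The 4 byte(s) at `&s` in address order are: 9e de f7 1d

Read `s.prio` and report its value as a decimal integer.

[0]=0x9e [1]=0xde [2]=0xf7 [3]=0x1d (little-endian) → word 0x1df7de9e
ver:2 @ bit 0 → (0x1df7de9e>>0)&0x3 = 0x2
prio:6 @ bit 2 → (0x1df7de9e>>2)&0x3f = 0x27  ←
seq:7 @ bit 8 → (0x1df7de9e>>8)&0x7f = 0x5e
cnt:6 @ bit 15 → (0x1df7de9e>>15)&0x3f = 0x2f
kind:4 @ bit 21 → (0x1df7de9e>>21)&0xf = 0xf
mode:7 @ bit 25 → (0x1df7de9e>>25)&0x7f = 0xe

39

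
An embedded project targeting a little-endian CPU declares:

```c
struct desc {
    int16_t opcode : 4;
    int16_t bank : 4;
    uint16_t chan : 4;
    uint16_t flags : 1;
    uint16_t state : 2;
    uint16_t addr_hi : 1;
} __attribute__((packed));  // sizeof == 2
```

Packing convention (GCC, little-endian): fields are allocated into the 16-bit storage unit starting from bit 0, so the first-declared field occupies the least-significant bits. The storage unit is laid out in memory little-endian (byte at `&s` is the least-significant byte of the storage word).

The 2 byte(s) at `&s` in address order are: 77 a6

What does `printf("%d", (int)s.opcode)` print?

7

[0]=0x77 [1]=0xa6 (little-endian) → word 0xa677
opcode [0+:4] = (word>>0) & 0xf = 7  ←
bank [4+:4] = (word>>4) & 0xf = 7
chan [8+:4] = (word>>8) & 0xf = 6
flags [12+:1] = (word>>12) & 0x1 = 0
state [13+:2] = (word>>13) & 0x3 = 1
addr_hi [15+:1] = (word>>15) & 0x1 = 1
opcode signed 4b, MSB=0: value = 7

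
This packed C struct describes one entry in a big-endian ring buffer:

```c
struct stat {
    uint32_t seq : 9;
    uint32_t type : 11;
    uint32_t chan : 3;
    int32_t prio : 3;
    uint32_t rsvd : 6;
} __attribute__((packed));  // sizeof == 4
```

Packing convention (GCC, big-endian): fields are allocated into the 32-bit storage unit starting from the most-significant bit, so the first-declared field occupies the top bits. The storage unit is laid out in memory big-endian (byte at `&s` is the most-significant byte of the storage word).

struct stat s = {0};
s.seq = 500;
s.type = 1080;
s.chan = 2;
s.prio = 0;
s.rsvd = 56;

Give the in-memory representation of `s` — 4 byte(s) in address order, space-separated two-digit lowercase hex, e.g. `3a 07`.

seq (9b) val=500 bits=0x1f4 at bit 23: 0xfa000000
type (11b) val=1080 bits=0x438 at bit 12: 0xfa438000
chan (3b) val=2 bits=0x2 at bit 9: 0xfa438400
prio (3b) val=0 bits=0x0 at bit 6: 0xfa438400
rsvd (6b) val=56 bits=0x38 at bit 0: 0xfa438438
word = 0xfa438438 → big-endian bytes:
  [0]=0xfa  [1]=0x43  [2]=0x84  [3]=0x38

fa 43 84 38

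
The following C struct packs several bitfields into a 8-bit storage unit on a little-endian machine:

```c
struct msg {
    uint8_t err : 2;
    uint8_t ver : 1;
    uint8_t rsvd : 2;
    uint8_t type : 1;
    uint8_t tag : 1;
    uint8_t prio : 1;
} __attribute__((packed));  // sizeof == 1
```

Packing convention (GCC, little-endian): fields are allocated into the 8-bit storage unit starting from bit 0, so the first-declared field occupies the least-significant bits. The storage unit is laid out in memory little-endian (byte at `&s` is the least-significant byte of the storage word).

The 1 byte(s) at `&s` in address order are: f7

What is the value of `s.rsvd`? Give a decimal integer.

[0]=0xf7 (little-endian) → word 0xf7
err:2 @ bit 0 → (0xf7>>0)&0x3 = 0x3
ver:1 @ bit 2 → (0xf7>>2)&0x1 = 0x1
rsvd:2 @ bit 3 → (0xf7>>3)&0x3 = 0x2  ←
type:1 @ bit 5 → (0xf7>>5)&0x1 = 0x1
tag:1 @ bit 6 → (0xf7>>6)&0x1 = 0x1
prio:1 @ bit 7 → (0xf7>>7)&0x1 = 0x1

2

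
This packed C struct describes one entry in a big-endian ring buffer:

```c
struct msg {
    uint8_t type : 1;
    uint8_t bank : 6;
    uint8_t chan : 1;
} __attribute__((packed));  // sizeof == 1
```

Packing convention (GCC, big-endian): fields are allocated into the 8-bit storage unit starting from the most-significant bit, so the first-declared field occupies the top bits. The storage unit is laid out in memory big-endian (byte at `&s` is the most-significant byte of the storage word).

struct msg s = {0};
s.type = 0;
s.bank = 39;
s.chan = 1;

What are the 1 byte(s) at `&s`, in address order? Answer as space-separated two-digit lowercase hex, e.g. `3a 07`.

4f

type (1b) val=0 bits=0x0 at bit 7: 0x00
bank (6b) val=39 bits=0x27 at bit 1: 0x4e
chan (1b) val=1 bits=0x1 at bit 0: 0x4f
word = 0x4f → big-endian bytes:
  [0]=0x4f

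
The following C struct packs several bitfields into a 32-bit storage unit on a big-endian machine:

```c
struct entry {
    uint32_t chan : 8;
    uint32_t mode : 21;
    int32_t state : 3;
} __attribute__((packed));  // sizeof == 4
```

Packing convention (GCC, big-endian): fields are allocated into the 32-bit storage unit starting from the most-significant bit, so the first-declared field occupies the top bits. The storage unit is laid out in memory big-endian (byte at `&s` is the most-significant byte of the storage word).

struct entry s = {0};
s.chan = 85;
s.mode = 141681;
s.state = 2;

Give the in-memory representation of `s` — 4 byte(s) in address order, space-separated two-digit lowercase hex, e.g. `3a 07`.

55 11 4b 8a

chan (8b) val=85 bits=0x55 at bit 24: 0x55000000
mode (21b) val=141681 bits=0x22971 at bit 3: 0x55114b88
state (3b) val=2 bits=0x2 at bit 0: 0x55114b8a
word = 0x55114b8a → big-endian bytes:
  [0]=0x55  [1]=0x11  [2]=0x4b  [3]=0x8a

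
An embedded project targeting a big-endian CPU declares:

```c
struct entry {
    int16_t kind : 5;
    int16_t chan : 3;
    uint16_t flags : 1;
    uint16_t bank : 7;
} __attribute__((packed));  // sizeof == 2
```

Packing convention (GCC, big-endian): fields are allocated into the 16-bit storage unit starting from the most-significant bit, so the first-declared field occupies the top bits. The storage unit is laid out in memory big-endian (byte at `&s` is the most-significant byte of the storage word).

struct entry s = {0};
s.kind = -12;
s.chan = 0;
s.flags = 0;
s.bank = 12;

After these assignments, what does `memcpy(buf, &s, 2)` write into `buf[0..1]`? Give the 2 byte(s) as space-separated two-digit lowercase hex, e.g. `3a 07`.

[11+:5] kind=-12 & 0x1f = 0x14; word=0xa000
[8+:3] chan=0 & 0x7 = 0x0; word=0xa000
[7+:1] flags=0 & 0x1 = 0x0; word=0xa000
[0+:7] bank=12 & 0x7f = 0xc; word=0xa00c
word = 0xa00c → big-endian bytes:
  [0]=0xa0  [1]=0x0c

a0 0c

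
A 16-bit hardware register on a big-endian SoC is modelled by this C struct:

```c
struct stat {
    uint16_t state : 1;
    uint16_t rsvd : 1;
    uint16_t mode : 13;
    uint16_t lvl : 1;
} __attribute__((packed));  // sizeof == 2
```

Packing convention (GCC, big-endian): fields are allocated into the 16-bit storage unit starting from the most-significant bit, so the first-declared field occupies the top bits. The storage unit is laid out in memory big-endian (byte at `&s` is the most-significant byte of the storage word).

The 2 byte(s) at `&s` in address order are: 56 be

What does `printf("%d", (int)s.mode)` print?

2911

[0]=0x56 [1]=0xbe (big-endian) → word 0x56be
state [15+:1] = (word>>15) & 0x1 = 0
rsvd [14+:1] = (word>>14) & 0x1 = 1
mode [1+:13] = (word>>1) & 0x1fff = 2911  ←
lvl [0+:1] = (word>>0) & 0x1 = 0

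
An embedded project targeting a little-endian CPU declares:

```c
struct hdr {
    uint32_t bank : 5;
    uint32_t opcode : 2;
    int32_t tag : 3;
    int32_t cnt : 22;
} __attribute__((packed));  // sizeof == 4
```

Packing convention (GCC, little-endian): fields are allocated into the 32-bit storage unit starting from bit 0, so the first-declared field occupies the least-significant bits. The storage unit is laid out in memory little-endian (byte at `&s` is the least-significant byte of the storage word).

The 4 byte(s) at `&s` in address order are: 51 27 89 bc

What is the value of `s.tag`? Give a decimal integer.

[0]=0x51 [1]=0x27 [2]=0x89 [3]=0xbc (little-endian) → word 0xbc892751
bank [0+:5] = (word>>0) & 0x1f = 17
opcode [5+:2] = (word>>5) & 0x3 = 2
tag [7+:3] = (word>>7) & 0x7 = 6  ←
cnt [10+:22] = (word>>10) & 0x3fffff = 3088969
tag signed 3b, MSB=1: 6 - 8 = -2

-2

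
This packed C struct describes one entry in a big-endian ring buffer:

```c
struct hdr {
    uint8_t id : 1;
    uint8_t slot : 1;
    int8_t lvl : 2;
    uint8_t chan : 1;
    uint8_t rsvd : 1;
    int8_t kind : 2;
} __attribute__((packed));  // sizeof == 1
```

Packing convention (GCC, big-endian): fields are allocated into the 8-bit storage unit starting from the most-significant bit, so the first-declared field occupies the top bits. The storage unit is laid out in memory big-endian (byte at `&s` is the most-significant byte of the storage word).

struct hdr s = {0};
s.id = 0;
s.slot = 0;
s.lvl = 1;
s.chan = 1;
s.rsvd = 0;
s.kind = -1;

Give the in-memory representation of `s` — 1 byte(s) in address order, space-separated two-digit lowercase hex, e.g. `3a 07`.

1b

id:1 = 0 → 0x0 << 7 → word 0x00
slot:1 = 0 → 0x0 << 6 → word 0x00
lvl:2 = 1 → 0x1 << 4 → word 0x10
chan:1 = 1 → 0x1 << 3 → word 0x18
rsvd:1 = 0 → 0x0 << 2 → word 0x18
kind:2 = -1 → 0x3 << 0 → word 0x1b
word = 0x1b → big-endian bytes:
  [0]=0x1b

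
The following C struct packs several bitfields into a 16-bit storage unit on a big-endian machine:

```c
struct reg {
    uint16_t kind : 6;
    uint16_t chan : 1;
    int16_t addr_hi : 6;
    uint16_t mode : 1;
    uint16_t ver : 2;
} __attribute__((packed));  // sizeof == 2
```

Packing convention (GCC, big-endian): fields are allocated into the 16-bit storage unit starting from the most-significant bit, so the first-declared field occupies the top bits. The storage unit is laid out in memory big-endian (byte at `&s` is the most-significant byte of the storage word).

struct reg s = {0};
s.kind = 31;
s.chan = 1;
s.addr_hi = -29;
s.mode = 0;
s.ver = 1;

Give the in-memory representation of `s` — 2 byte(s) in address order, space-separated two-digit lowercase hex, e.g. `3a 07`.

7f 19

kind (6b) val=31 bits=0x1f at bit 10: 0x7c00
chan (1b) val=1 bits=0x1 at bit 9: 0x7e00
addr_hi (6b) val=-29 bits=0x23 at bit 3: 0x7f18
mode (1b) val=0 bits=0x0 at bit 2: 0x7f18
ver (2b) val=1 bits=0x1 at bit 0: 0x7f19
word = 0x7f19 → big-endian bytes:
  [0]=0x7f  [1]=0x19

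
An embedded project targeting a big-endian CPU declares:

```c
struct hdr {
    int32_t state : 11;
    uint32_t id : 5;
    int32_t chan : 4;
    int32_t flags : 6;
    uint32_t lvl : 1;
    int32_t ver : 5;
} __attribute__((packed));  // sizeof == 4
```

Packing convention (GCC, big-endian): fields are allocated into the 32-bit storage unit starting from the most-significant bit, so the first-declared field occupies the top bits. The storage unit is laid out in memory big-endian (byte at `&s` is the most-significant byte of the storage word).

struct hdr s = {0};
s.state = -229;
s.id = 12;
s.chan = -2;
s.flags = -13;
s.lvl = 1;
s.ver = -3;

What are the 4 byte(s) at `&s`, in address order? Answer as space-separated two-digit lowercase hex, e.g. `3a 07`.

state:11 = -229 → 0x71b << 21 → word 0xe3600000
id:5 = 12 → 0xc << 16 → word 0xe36c0000
chan:4 = -2 → 0xe << 12 → word 0xe36ce000
flags:6 = -13 → 0x33 << 6 → word 0xe36cecc0
lvl:1 = 1 → 0x1 << 5 → word 0xe36cece0
ver:5 = -3 → 0x1d << 0 → word 0xe36cecfd
word = 0xe36cecfd → big-endian bytes:
  [0]=0xe3  [1]=0x6c  [2]=0xec  [3]=0xfd

e3 6c ec fd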